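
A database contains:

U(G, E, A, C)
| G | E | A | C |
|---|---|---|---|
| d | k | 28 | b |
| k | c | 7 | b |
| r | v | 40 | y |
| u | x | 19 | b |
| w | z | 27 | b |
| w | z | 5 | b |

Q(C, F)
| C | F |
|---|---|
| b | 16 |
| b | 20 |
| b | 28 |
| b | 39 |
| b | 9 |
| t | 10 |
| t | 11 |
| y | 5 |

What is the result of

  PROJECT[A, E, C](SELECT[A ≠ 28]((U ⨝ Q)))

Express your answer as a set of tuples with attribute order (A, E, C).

{(19, x, b), (27, z, b), (40, v, y), (5, z, b), (7, c, b)}

Joining U and Q on C yields {(d, k, 28, b, 16), (d, k, 28, b, 20), (d, k, 28, b, 28), (d, k, 28, b, 39), (d, k, 28, b, 9), (k, c, 7, b, 16), (k, c, 7, b, 20), (k, c, 7, b, 28), (k, c, 7, b, 39), (k, c, 7, b, 9), (r, v, 40, y, 5), (u, x, 19, b, 16), (u, x, 19, b, 20), (u, x, 19, b, 28), (u, x, 19, b, 39), (u, x, 19, b, 9), (w, z, 27, b, 16), (w, z, 27, b, 20), (w, z, 27, b, 28), (w, z, 27, b, 39), (w, z, 27, b, 9), (w, z, 5, b, 16), (w, z, 5, b, 20), (w, z, 5, b, 28), (w, z, 5, b, 39), (w, z, 5, b, 9)}.
Apply σ_{A ≠ 28}; surviving tuples: {(k, c, 7, b, 16), (k, c, 7, b, 20), (k, c, 7, b, 28), (k, c, 7, b, 39), (k, c, 7, b, 9), (r, v, 40, y, 5), (u, x, 19, b, 16), (u, x, 19, b, 20), (u, x, 19, b, 28), (u, x, 19, b, 39), (u, x, 19, b, 9), (w, z, 27, b, 16), (w, z, 27, b, 20), (w, z, 27, b, 28), (w, z, 27, b, 39), (w, z, 27, b, 9), (w, z, 5, b, 16), (w, z, 5, b, 20), (w, z, 5, b, 28), (w, z, 5, b, 39), (w, z, 5, b, 9)}
π_{A, E, C} gives {(19, x, b), (27, z, b), (40, v, y), (5, z, b), (7, c, b)} (16 duplicate(s) eliminated).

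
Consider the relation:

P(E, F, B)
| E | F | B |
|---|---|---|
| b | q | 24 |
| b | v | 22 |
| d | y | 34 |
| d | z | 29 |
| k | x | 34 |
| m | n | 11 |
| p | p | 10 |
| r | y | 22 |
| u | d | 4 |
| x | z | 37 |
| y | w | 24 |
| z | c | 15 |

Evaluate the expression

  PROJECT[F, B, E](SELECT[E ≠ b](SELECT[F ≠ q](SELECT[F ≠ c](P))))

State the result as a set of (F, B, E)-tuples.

σ[F ≠ c]: keep tuples satisfying F ≠ c → {(b, q, 24), (b, v, 22), (d, y, 34), (d, z, 29), (k, x, 34), (m, n, 11), (p, p, 10), (r, y, 22), (u, d, 4), (x, z, 37), (y, w, 24)}
σ[F ≠ q]: keep tuples satisfying F ≠ q → {(b, v, 22), (d, y, 34), (d, z, 29), (k, x, 34), (m, n, 11), (p, p, 10), (r, y, 22), (u, d, 4), (x, z, 37), (y, w, 24)}
σ[E ≠ b]: keep tuples satisfying E ≠ b → {(d, y, 34), (d, z, 29), (k, x, 34), (m, n, 11), (p, p, 10), (r, y, 22), (u, d, 4), (x, z, 37), (y, w, 24)}
π[F, B, E]: project onto (F, B, E) → {(d, 4, u), (n, 11, m), (p, 10, p), (w, 24, y), (x, 34, k), (y, 22, r), (y, 34, d), (z, 29, d), (z, 37, x)}

{(d, 4, u), (n, 11, m), (p, 10, p), (w, 24, y), (x, 34, k), (y, 22, r), (y, 34, d), (z, 29, d), (z, 37, x)}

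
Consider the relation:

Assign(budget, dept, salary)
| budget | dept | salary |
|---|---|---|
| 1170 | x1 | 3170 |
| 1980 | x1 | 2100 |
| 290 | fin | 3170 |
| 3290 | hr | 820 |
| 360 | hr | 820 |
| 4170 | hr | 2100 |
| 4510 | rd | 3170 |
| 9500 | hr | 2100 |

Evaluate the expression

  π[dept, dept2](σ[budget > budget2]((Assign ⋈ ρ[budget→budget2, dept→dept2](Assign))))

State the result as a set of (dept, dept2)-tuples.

{(hr, hr), (hr, x1), (rd, fin), (rd, x1), (x1, fin)}

ρ[budget→budget2, dept→dept2]: schema becomes (budget2, dept2, salary); tuples unchanged.
Joining Assign and ρ[budget→budget2, dept→dept2](Assign) on salary yields {(1170, x1, 3170, 1170, x1), (1170, x1, 3170, 290, fin), (1170, x1, 3170, 4510, rd), (1980, x1, 2100, 1980, x1), (1980, x1, 2100, 4170, hr), (1980, x1, 2100, 9500, hr), (290, fin, 3170, 1170, x1), (290, fin, 3170, 290, fin), (290, fin, 3170, 4510, rd), (3290, hr, 820, 3290, hr), (3290, hr, 820, 360, hr), (360, hr, 820, 3290, hr), (360, hr, 820, 360, hr), (4170, hr, 2100, 1980, x1), (4170, hr, 2100, 4170, hr), (4170, hr, 2100, 9500, hr), (4510, rd, 3170, 1170, x1), (4510, rd, 3170, 290, fin), (4510, rd, 3170, 4510, rd), (9500, hr, 2100, 1980, x1), (9500, hr, 2100, 4170, hr), (9500, hr, 2100, 9500, hr)}.
Selection budget > budget2: {(1170, x1, 3170, 290, fin), (3290, hr, 820, 360, hr), (4170, hr, 2100, 1980, x1), (4510, rd, 3170, 1170, x1), (4510, rd, 3170, 290, fin), (9500, hr, 2100, 1980, x1), (9500, hr, 2100, 4170, hr)}
Keep only column(s) dept, dept2 (2 duplicate(s) eliminated): {(hr, hr), (hr, x1), (rd, fin), (rd, x1), (x1, fin)}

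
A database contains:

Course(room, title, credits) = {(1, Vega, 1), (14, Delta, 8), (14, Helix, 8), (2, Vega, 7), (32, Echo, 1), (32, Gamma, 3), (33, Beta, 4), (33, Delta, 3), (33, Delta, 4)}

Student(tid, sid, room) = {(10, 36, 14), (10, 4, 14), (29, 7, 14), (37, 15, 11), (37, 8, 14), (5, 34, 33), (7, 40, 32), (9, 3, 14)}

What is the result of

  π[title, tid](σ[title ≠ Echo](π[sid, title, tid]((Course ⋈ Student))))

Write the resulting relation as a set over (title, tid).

Course ⋈ Student (natural join on room): {(14, Delta, 8, 10, 36), (14, Delta, 8, 10, 4), (14, Delta, 8, 29, 7), (14, Delta, 8, 37, 8), (14, Delta, 8, 9, 3), (14, Helix, 8, 10, 36), (14, Helix, 8, 10, 4), (14, Helix, 8, 29, 7), (14, Helix, 8, 37, 8), (14, Helix, 8, 9, 3), (32, Echo, 1, 7, 40), (32, Gamma, 3, 7, 40), (33, Beta, 4, 5, 34), (33, Delta, 3, 5, 34), (33, Delta, 4, 5, 34)}
π_{sid, title, tid} gives {(3, Delta, 9), (3, Helix, 9), (34, Beta, 5), (34, Delta, 5), (36, Delta, 10), (36, Helix, 10), (4, Delta, 10), (4, Helix, 10), (40, Echo, 7), (40, Gamma, 7), (7, Delta, 29), (7, Helix, 29), (8, Delta, 37), (8, Helix, 37)} (1 duplicate(s) eliminated).
Apply σ_{title ≠ Echo}; surviving tuples: {(3, Delta, 9), (3, Helix, 9), (34, Beta, 5), (34, Delta, 5), (36, Delta, 10), (36, Helix, 10), (4, Delta, 10), (4, Helix, 10), (40, Gamma, 7), (7, Delta, 29), (7, Helix, 29), (8, Delta, 37), (8, Helix, 37)}
π_{title, tid} gives {(Beta, 5), (Delta, 10), (Delta, 29), (Delta, 37), (Delta, 5), (Delta, 9), (Gamma, 7), (Helix, 10), (Helix, 29), (Helix, 37), (Helix, 9)} (2 duplicate(s) eliminated).

{(Beta, 5), (Delta, 10), (Delta, 29), (Delta, 37), (Delta, 5), (Delta, 9), (Gamma, 7), (Helix, 10), (Helix, 29), (Helix, 37), (Helix, 9)}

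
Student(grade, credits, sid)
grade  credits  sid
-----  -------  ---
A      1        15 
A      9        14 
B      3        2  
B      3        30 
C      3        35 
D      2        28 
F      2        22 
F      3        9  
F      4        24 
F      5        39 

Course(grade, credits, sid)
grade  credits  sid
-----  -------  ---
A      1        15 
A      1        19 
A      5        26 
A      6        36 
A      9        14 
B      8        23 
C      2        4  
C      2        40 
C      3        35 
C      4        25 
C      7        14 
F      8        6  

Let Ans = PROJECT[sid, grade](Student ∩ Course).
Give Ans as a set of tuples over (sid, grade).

Taking the intersection: {(A, 1, 15), (A, 9, 14), (C, 3, 35)}
π_{sid, grade} gives {(14, A), (15, A), (35, C)}.

{(14, A), (15, A), (35, C)}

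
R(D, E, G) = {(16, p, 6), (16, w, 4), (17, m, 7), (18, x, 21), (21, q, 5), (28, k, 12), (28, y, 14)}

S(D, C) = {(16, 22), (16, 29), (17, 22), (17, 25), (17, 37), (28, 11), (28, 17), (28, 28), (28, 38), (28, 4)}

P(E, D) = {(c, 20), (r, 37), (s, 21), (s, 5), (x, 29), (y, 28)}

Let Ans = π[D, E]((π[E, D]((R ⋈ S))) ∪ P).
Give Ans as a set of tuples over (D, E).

Joining R and S on D yields {(16, p, 6, 22), (16, p, 6, 29), (16, w, 4, 22), (16, w, 4, 29), (17, m, 7, 22), (17, m, 7, 25), (17, m, 7, 37), (28, k, 12, 11), (28, k, 12, 17), (28, k, 12, 28), (28, k, 12, 38), (28, k, 12, 4), (28, y, 14, 11), (28, y, 14, 17), (28, y, 14, 28), (28, y, 14, 38), (28, y, 14, 4)}.
π[E, D]: project onto (E, D) (12 duplicate(s) eliminated) → {(k, 28), (m, 17), (p, 16), (w, 16), (y, 28)}
Union: {(k, 28), (m, 17), (p, 16), (w, 16), (y, 28)} with {(c, 20), (r, 37), (s, 21), (s, 5), (x, 29), (y, 28)} → {(c, 20), (k, 28), (m, 17), (p, 16), (r, 37), (s, 21), (s, 5), (w, 16), (x, 29), (y, 28)}
π[D, E]: project onto (D, E) → {(16, p), (16, w), (17, m), (20, c), (21, s), (28, k), (28, y), (29, x), (37, r), (5, s)}

{(16, p), (16, w), (17, m), (20, c), (21, s), (28, k), (28, y), (29, x), (37, r), (5, s)}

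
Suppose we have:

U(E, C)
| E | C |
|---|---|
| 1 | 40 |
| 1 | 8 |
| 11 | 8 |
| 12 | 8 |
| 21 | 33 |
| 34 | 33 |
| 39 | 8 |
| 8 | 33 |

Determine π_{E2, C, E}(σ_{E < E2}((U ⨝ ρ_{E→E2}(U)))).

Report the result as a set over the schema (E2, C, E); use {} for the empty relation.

{(11, 8, 1), (12, 8, 1), (12, 8, 11), (21, 33, 8), (34, 33, 21), (34, 33, 8), (39, 8, 1), (39, 8, 11), (39, 8, 12)}

ρ[E→E2]: schema becomes (E2, C); tuples unchanged.
Natural join on C: {(1, 40, 1), (1, 8, 1), (1, 8, 11), (1, 8, 12), (1, 8, 39), (11, 8, 1), (11, 8, 11), (11, 8, 12), (11, 8, 39), (12, 8, 1), (12, 8, 11), (12, 8, 12), (12, 8, 39), (21, 33, 21), (21, 33, 34), (21, 33, 8), (34, 33, 21), (34, 33, 34), (34, 33, 8), (39, 8, 1), (39, 8, 11), (39, 8, 12), (39, 8, 39), (8, 33, 21), (8, 33, 34), (8, 33, 8)}
Filtering on E < E2 leaves {(1, 8, 11), (1, 8, 12), (1, 8, 39), (11, 8, 12), (11, 8, 39), (12, 8, 39), (21, 33, 34), (8, 33, 21), (8, 33, 34)}.
π[E2, C, E]: project onto (E2, C, E) → {(11, 8, 1), (12, 8, 1), (12, 8, 11), (21, 33, 8), (34, 33, 21), (34, 33, 8), (39, 8, 1), (39, 8, 11), (39, 8, 12)}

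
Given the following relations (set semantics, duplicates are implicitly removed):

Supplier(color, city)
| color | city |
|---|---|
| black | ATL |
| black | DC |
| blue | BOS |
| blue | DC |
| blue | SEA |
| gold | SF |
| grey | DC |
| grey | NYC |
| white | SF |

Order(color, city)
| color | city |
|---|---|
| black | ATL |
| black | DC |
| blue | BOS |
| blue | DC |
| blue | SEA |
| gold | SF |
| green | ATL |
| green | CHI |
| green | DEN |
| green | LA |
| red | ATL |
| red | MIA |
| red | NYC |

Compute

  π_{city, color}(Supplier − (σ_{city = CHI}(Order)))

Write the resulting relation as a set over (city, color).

{(ATL, black), (BOS, blue), (DC, black), (DC, blue), (DC, grey), (NYC, grey), (SEA, blue), (SF, gold), (SF, white)}

Filtering on city = CHI leaves {(green, CHI)}.
Difference: {(black, ATL), (black, DC), (blue, BOS), (blue, DC), (blue, SEA), (gold, SF), (grey, DC), (grey, NYC), (white, SF)} with {(green, CHI)} → {(black, ATL), (black, DC), (blue, BOS), (blue, DC), (blue, SEA), (gold, SF), (grey, DC), (grey, NYC), (white, SF)}
π[city, color]: project onto (city, color) → {(ATL, black), (BOS, blue), (DC, black), (DC, blue), (DC, grey), (NYC, grey), (SEA, blue), (SF, gold), (SF, white)}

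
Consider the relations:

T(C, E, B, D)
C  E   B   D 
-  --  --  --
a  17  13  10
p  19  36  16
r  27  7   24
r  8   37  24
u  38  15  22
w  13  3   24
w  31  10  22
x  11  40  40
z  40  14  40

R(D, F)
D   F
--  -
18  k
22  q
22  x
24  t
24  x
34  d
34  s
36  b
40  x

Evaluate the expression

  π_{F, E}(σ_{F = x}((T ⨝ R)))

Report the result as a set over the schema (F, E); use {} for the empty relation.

{(x, 11), (x, 13), (x, 27), (x, 31), (x, 38), (x, 40), (x, 8)}

Natural join on D: {(r, 27, 7, 24, t), (r, 27, 7, 24, x), (r, 8, 37, 24, t), (r, 8, 37, 24, x), (u, 38, 15, 22, q), (u, 38, 15, 22, x), (w, 13, 3, 24, t), (w, 13, 3, 24, x), (w, 31, 10, 22, q), (w, 31, 10, 22, x), (x, 11, 40, 40, x), (z, 40, 14, 40, x)}
Filtering on F = x leaves {(r, 27, 7, 24, x), (r, 8, 37, 24, x), (u, 38, 15, 22, x), (w, 13, 3, 24, x), (w, 31, 10, 22, x), (x, 11, 40, 40, x), (z, 40, 14, 40, x)}.
π_{F, E} gives {(x, 11), (x, 13), (x, 27), (x, 31), (x, 38), (x, 40), (x, 8)}.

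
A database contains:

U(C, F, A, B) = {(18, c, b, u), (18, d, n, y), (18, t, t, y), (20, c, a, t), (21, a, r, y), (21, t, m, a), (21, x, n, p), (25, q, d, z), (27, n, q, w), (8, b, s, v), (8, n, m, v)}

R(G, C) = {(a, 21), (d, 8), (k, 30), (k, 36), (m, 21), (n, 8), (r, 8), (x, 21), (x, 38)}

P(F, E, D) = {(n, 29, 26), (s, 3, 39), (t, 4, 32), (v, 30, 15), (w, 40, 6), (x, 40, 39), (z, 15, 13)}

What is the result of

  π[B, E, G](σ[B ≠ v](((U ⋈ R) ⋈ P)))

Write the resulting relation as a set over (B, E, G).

U ⋈ R (natural join on C): {(21, a, r, y, a), (21, a, r, y, m), (21, a, r, y, x), (21, t, m, a, a), (21, t, m, a, m), (21, t, m, a, x), (21, x, n, p, a), (21, x, n, p, m), (21, x, n, p, x), (8, b, s, v, d), (8, b, s, v, n), (8, b, s, v, r), (8, n, m, v, d), (8, n, m, v, n), (8, n, m, v, r)}
(U ⋈ R) ⋈ P (natural join on F): {(21, t, m, a, a, 4, 32), (21, t, m, a, m, 4, 32), (21, t, m, a, x, 4, 32), (21, x, n, p, a, 40, 39), (21, x, n, p, m, 40, 39), (21, x, n, p, x, 40, 39), (8, n, m, v, d, 29, 26), (8, n, m, v, n, 29, 26), (8, n, m, v, r, 29, 26)}
Apply σ_{B ≠ v}; surviving tuples: {(21, t, m, a, a, 4, 32), (21, t, m, a, m, 4, 32), (21, t, m, a, x, 4, 32), (21, x, n, p, a, 40, 39), (21, x, n, p, m, 40, 39), (21, x, n, p, x, 40, 39)}
Keep only column(s) B, E, G: {(a, 4, a), (a, 4, m), (a, 4, x), (p, 40, a), (p, 40, m), (p, 40, x)}

{(a, 4, a), (a, 4, m), (a, 4, x), (p, 40, a), (p, 40, m), (p, 40, x)}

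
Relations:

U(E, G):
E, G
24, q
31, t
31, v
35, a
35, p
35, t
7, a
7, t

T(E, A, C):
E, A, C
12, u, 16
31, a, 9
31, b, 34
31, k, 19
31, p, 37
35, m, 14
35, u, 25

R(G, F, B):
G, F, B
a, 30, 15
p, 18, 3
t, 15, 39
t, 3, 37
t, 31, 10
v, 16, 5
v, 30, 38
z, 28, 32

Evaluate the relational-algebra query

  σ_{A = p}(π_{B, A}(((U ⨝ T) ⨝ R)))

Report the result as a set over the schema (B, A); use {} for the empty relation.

Joining U and T on E yields {(31, t, a, 9), (31, t, b, 34), (31, t, k, 19), (31, t, p, 37), (31, v, a, 9), (31, v, b, 34), (31, v, k, 19), (31, v, p, 37), (35, a, m, 14), (35, a, u, 25), (35, p, m, 14), (35, p, u, 25), (35, t, m, 14), (35, t, u, 25)}.
Joining (U ⨝ T) and R on G yields {(31, t, a, 9, 15, 39), (31, t, a, 9, 3, 37), (31, t, a, 9, 31, 10), (31, t, b, 34, 15, 39), (31, t, b, 34, 3, 37), (31, t, b, 34, 31, 10), (31, t, k, 19, 15, 39), (31, t, k, 19, 3, 37), (31, t, k, 19, 31, 10), (31, t, p, 37, 15, 39), (31, t, p, 37, 3, 37), (31, t, p, 37, 31, 10), (31, v, a, 9, 16, 5), (31, v, a, 9, 30, 38), (31, v, b, 34, 16, 5), (31, v, b, 34, 30, 38), (31, v, k, 19, 16, 5), (31, v, k, 19, 30, 38), (31, v, p, 37, 16, 5), (31, v, p, 37, 30, 38), (35, a, m, 14, 30, 15), (35, a, u, 25, 30, 15), (35, p, m, 14, 18, 3), (35, p, u, 25, 18, 3), (35, t, m, 14, 15, 39), (35, t, m, 14, 3, 37), (35, t, m, 14, 31, 10), (35, t, u, 25, 15, 39), (35, t, u, 25, 3, 37), (35, t, u, 25, 31, 10)}.
π[B, A]: project onto (B, A) → {(10, a), (10, b), (10, k), (10, m), (10, p), (10, u), (15, m), (15, u), (3, m), (3, u), (37, a), (37, b), (37, k), (37, m), (37, p), (37, u), (38, a), (38, b), (38, k), (38, p), (39, a), (39, b), (39, k), (39, m), (39, p), (39, u), (5, a), (5, b), (5, k), (5, p)}
Selection A = p: {(10, p), (37, p), (38, p), (39, p), (5, p)}

{(10, p), (37, p), (38, p), (39, p), (5, p)}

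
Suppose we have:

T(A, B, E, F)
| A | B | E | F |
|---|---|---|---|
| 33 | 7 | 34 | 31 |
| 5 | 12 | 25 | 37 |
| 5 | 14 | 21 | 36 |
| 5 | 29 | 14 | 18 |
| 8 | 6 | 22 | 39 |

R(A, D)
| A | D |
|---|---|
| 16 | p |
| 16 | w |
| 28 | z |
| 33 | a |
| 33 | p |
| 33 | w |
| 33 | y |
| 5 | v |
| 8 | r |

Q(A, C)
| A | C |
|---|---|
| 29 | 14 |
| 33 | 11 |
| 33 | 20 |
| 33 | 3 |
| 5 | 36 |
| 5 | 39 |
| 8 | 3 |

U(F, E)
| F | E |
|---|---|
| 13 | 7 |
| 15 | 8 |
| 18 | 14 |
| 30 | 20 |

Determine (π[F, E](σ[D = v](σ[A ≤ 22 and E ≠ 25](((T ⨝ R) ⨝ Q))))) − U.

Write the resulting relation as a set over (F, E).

{(36, 21)}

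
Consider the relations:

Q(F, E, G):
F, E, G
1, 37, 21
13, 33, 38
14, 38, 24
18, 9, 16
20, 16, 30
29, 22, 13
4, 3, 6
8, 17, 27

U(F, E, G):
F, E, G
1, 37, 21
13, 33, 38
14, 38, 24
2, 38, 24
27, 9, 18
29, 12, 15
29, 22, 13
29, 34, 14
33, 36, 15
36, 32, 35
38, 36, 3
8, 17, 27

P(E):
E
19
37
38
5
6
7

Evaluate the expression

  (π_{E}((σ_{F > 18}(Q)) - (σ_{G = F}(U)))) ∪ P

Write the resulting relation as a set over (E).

{16, 19, 22, 37, 38, 5, 6, 7}

Selection F > 18: {(20, 16, 30), (29, 22, 13)}
Selection G = F: {}
Set difference of the two operands is {(20, 16, 30), (29, 22, 13)}.
π_{E} gives {16, 22}.
Set union of the two operands is {16, 19, 22, 37, 38, 5, 6, 7}.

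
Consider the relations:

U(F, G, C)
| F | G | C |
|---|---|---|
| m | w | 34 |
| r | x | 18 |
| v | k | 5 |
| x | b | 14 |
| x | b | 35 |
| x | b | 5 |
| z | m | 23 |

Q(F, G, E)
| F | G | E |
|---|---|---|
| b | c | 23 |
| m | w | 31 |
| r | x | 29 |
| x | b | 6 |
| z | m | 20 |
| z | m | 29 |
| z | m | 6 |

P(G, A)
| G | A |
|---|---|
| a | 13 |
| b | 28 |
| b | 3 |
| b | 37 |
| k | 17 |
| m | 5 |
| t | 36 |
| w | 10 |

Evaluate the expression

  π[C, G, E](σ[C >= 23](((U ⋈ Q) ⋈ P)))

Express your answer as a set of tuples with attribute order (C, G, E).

{(23, m, 20), (23, m, 29), (23, m, 6), (34, w, 31), (35, b, 6)}

U ⋈ Q (natural join on F, G): {(m, w, 34, 31), (r, x, 18, 29), (x, b, 14, 6), (x, b, 35, 6), (x, b, 5, 6), (z, m, 23, 20), (z, m, 23, 29), (z, m, 23, 6)}
(U ⋈ Q) ⋈ P (natural join on G): {(m, w, 34, 31, 10), (x, b, 14, 6, 28), (x, b, 14, 6, 3), (x, b, 14, 6, 37), (x, b, 35, 6, 28), (x, b, 35, 6, 3), (x, b, 35, 6, 37), (x, b, 5, 6, 28), (x, b, 5, 6, 3), (x, b, 5, 6, 37), (z, m, 23, 20, 5), (z, m, 23, 29, 5), (z, m, 23, 6, 5)}
Selection C >= 23: {(m, w, 34, 31, 10), (x, b, 35, 6, 28), (x, b, 35, 6, 3), (x, b, 35, 6, 37), (z, m, 23, 20, 5), (z, m, 23, 29, 5), (z, m, 23, 6, 5)}
π[C, G, E]: project onto (C, G, E) (2 duplicate(s) eliminated) → {(23, m, 20), (23, m, 29), (23, m, 6), (34, w, 31), (35, b, 6)}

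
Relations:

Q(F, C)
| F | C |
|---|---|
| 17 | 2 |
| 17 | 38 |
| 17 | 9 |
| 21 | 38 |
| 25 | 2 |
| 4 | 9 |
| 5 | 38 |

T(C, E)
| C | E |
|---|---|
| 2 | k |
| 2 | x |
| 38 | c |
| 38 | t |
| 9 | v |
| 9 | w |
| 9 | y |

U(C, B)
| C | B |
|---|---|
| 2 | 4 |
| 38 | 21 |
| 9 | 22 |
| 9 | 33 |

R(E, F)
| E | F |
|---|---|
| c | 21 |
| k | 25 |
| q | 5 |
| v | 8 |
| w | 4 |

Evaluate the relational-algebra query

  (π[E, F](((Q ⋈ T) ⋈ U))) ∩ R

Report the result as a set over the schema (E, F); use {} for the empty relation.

{(c, 21), (k, 25), (w, 4)}

Joining Q and T on C yields {(17, 2, k), (17, 2, x), (17, 38, c), (17, 38, t), (17, 9, v), (17, 9, w), (17, 9, y), (21, 38, c), (21, 38, t), (25, 2, k), (25, 2, x), (4, 9, v), (4, 9, w), (4, 9, y), (5, 38, c), (5, 38, t)}.
Joining (Q ⋈ T) and U on C yields {(17, 2, k, 4), (17, 2, x, 4), (17, 38, c, 21), (17, 38, t, 21), (17, 9, v, 22), (17, 9, v, 33), (17, 9, w, 22), (17, 9, w, 33), (17, 9, y, 22), (17, 9, y, 33), (21, 38, c, 21), (21, 38, t, 21), (25, 2, k, 4), (25, 2, x, 4), (4, 9, v, 22), (4, 9, v, 33), (4, 9, w, 22), (4, 9, w, 33), (4, 9, y, 22), (4, 9, y, 33), (5, 38, c, 21), (5, 38, t, 21)}.
Keep only column(s) E, F (6 duplicate(s) eliminated): {(c, 17), (c, 21), (c, 5), (k, 17), (k, 25), (t, 17), (t, 21), (t, 5), (v, 17), (v, 4), (w, 17), (w, 4), (x, 17), (x, 25), (y, 17), (y, 4)}
Set intersection of the two operands is {(c, 21), (k, 25), (w, 4)}.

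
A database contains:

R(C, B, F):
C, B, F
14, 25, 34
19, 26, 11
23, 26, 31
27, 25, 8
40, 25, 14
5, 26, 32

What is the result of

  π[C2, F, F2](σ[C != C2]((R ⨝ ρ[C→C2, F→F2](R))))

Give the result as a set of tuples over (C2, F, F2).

ρ[C→C2, F→F2]: schema becomes (C2, B, F2); tuples unchanged.
Joining R and ρ[C→C2, F→F2](R) on B yields {(14, 25, 34, 14, 34), (14, 25, 34, 27, 8), (14, 25, 34, 40, 14), (19, 26, 11, 19, 11), (19, 26, 11, 23, 31), (19, 26, 11, 5, 32), (23, 26, 31, 19, 11), (23, 26, 31, 23, 31), (23, 26, 31, 5, 32), (27, 25, 8, 14, 34), (27, 25, 8, 27, 8), (27, 25, 8, 40, 14), (40, 25, 14, 14, 34), (40, 25, 14, 27, 8), (40, 25, 14, 40, 14), (5, 26, 32, 19, 11), (5, 26, 32, 23, 31), (5, 26, 32, 5, 32)}.
σ[C != C2]: keep tuples satisfying C != C2 → {(14, 25, 34, 27, 8), (14, 25, 34, 40, 14), (19, 26, 11, 23, 31), (19, 26, 11, 5, 32), (23, 26, 31, 19, 11), (23, 26, 31, 5, 32), (27, 25, 8, 14, 34), (27, 25, 8, 40, 14), (40, 25, 14, 14, 34), (40, 25, 14, 27, 8), (5, 26, 32, 19, 11), (5, 26, 32, 23, 31)}
π_{C2, F, F2} gives {(14, 14, 34), (14, 8, 34), (19, 31, 11), (19, 32, 11), (23, 11, 31), (23, 32, 31), (27, 14, 8), (27, 34, 8), (40, 34, 14), (40, 8, 14), (5, 11, 32), (5, 31, 32)}.

{(14, 14, 34), (14, 8, 34), (19, 31, 11), (19, 32, 11), (23, 11, 31), (23, 32, 31), (27, 14, 8), (27, 34, 8), (40, 34, 14), (40, 8, 14), (5, 11, 32), (5, 31, 32)}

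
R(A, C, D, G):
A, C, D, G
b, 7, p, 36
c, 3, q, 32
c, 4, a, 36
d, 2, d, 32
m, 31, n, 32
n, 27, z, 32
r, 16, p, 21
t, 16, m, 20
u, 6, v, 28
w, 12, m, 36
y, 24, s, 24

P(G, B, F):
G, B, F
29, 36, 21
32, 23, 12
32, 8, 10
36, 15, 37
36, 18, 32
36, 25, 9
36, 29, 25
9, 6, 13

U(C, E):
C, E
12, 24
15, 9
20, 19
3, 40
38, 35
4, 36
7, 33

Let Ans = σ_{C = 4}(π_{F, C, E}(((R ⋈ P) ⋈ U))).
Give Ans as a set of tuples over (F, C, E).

{(25, 4, 36), (32, 4, 36), (37, 4, 36), (9, 4, 36)}

Natural join on G: {(b, 7, p, 36, 15, 37), (b, 7, p, 36, 18, 32), (b, 7, p, 36, 25, 9), (b, 7, p, 36, 29, 25), (c, 3, q, 32, 23, 12), (c, 3, q, 32, 8, 10), (c, 4, a, 36, 15, 37), (c, 4, a, 36, 18, 32), (c, 4, a, 36, 25, 9), (c, 4, a, 36, 29, 25), (d, 2, d, 32, 23, 12), (d, 2, d, 32, 8, 10), (m, 31, n, 32, 23, 12), (m, 31, n, 32, 8, 10), (n, 27, z, 32, 23, 12), (n, 27, z, 32, 8, 10), (w, 12, m, 36, 15, 37), (w, 12, m, 36, 18, 32), (w, 12, m, 36, 25, 9), (w, 12, m, 36, 29, 25)}
Natural join on C: {(b, 7, p, 36, 15, 37, 33), (b, 7, p, 36, 18, 32, 33), (b, 7, p, 36, 25, 9, 33), (b, 7, p, 36, 29, 25, 33), (c, 3, q, 32, 23, 12, 40), (c, 3, q, 32, 8, 10, 40), (c, 4, a, 36, 15, 37, 36), (c, 4, a, 36, 18, 32, 36), (c, 4, a, 36, 25, 9, 36), (c, 4, a, 36, 29, 25, 36), (w, 12, m, 36, 15, 37, 24), (w, 12, m, 36, 18, 32, 24), (w, 12, m, 36, 25, 9, 24), (w, 12, m, 36, 29, 25, 24)}
π_{F, C, E} gives {(10, 3, 40), (12, 3, 40), (25, 12, 24), (25, 4, 36), (25, 7, 33), (32, 12, 24), (32, 4, 36), (32, 7, 33), (37, 12, 24), (37, 4, 36), (37, 7, 33), (9, 12, 24), (9, 4, 36), (9, 7, 33)}.
Selection C = 4: {(25, 4, 36), (32, 4, 36), (37, 4, 36), (9, 4, 36)}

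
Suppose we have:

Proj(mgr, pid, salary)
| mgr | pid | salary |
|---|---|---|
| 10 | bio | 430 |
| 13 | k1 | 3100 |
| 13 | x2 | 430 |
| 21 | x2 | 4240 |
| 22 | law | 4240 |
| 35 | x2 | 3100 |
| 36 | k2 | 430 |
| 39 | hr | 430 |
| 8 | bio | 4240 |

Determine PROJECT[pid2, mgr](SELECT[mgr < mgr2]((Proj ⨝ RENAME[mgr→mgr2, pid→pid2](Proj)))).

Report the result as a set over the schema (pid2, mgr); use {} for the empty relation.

ρ[mgr→mgr2, pid→pid2]: schema becomes (mgr2, pid2, salary); tuples unchanged.
Joining Proj and RENAME[mgr→mgr2, pid→pid2](Proj) on salary yields {(10, bio, 430, 10, bio), (10, bio, 430, 13, x2), (10, bio, 430, 36, k2), (10, bio, 430, 39, hr), (13, k1, 3100, 13, k1), (13, k1, 3100, 35, x2), (13, x2, 430, 10, bio), (13, x2, 430, 13, x2), (13, x2, 430, 36, k2), (13, x2, 430, 39, hr), (21, x2, 4240, 21, x2), (21, x2, 4240, 22, law), (21, x2, 4240, 8, bio), (22, law, 4240, 21, x2), (22, law, 4240, 22, law), (22, law, 4240, 8, bio), (35, x2, 3100, 13, k1), (35, x2, 3100, 35, x2), (36, k2, 430, 10, bio), (36, k2, 430, 13, x2), (36, k2, 430, 36, k2), (36, k2, 430, 39, hr), (39, hr, 430, 10, bio), (39, hr, 430, 13, x2), (39, hr, 430, 36, k2), (39, hr, 430, 39, hr), (8, bio, 4240, 21, x2), (8, bio, 4240, 22, law), (8, bio, 4240, 8, bio)}.
Apply σ_{mgr < mgr2}; surviving tuples: {(10, bio, 430, 13, x2), (10, bio, 430, 36, k2), (10, bio, 430, 39, hr), (13, k1, 3100, 35, x2), (13, x2, 430, 36, k2), (13, x2, 430, 39, hr), (21, x2, 4240, 22, law), (36, k2, 430, 39, hr), (8, bio, 4240, 21, x2), (8, bio, 4240, 22, law)}
Keep only column(s) pid2, mgr: {(hr, 10), (hr, 13), (hr, 36), (k2, 10), (k2, 13), (law, 21), (law, 8), (x2, 10), (x2, 13), (x2, 8)}

{(hr, 10), (hr, 13), (hr, 36), (k2, 10), (k2, 13), (law, 21), (law, 8), (x2, 10), (x2, 13), (x2, 8)}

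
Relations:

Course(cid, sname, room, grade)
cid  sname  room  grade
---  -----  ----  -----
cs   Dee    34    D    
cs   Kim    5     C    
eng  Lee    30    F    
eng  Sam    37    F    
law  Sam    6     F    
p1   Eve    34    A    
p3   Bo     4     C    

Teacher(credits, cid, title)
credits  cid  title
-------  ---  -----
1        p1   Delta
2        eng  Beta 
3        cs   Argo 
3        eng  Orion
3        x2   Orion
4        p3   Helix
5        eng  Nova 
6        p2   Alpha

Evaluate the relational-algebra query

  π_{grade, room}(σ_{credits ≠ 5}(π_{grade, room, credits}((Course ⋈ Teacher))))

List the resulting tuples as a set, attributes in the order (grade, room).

{(A, 34), (C, 4), (C, 5), (D, 34), (F, 30), (F, 37)}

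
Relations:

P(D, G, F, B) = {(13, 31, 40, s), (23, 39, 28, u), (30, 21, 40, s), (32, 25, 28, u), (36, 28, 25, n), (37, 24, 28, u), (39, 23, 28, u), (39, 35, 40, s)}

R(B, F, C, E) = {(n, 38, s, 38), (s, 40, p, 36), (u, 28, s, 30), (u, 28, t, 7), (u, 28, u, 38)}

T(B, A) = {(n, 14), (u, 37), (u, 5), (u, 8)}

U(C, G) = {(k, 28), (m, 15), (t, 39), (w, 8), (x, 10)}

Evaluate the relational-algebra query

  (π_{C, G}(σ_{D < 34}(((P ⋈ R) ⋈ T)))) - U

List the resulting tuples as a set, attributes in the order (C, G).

P ⋈ R (natural join on F, B): {(13, 31, 40, s, p, 36), (23, 39, 28, u, s, 30), (23, 39, 28, u, t, 7), (23, 39, 28, u, u, 38), (30, 21, 40, s, p, 36), (32, 25, 28, u, s, 30), (32, 25, 28, u, t, 7), (32, 25, 28, u, u, 38), (37, 24, 28, u, s, 30), (37, 24, 28, u, t, 7), (37, 24, 28, u, u, 38), (39, 23, 28, u, s, 30), (39, 23, 28, u, t, 7), (39, 23, 28, u, u, 38), (39, 35, 40, s, p, 36)}
(P ⋈ R) ⋈ T (natural join on B): {(23, 39, 28, u, s, 30, 37), (23, 39, 28, u, s, 30, 5), (23, 39, 28, u, s, 30, 8), (23, 39, 28, u, t, 7, 37), (23, 39, 28, u, t, 7, 5), (23, 39, 28, u, t, 7, 8), (23, 39, 28, u, u, 38, 37), (23, 39, 28, u, u, 38, 5), (23, 39, 28, u, u, 38, 8), (32, 25, 28, u, s, 30, 37), (32, 25, 28, u, s, 30, 5), (32, 25, 28, u, s, 30, 8), (32, 25, 28, u, t, 7, 37), (32, 25, 28, u, t, 7, 5), (32, 25, 28, u, t, 7, 8), (32, 25, 28, u, u, 38, 37), (32, 25, 28, u, u, 38, 5), (32, 25, 28, u, u, 38, 8), (37, 24, 28, u, s, 30, 37), (37, 24, 28, u, s, 30, 5), (37, 24, 28, u, s, 30, 8), (37, 24, 28, u, t, 7, 37), (37, 24, 28, u, t, 7, 5), (37, 24, 28, u, t, 7, 8), (37, 24, 28, u, u, 38, 37), (37, 24, 28, u, u, 38, 5), (37, 24, 28, u, u, 38, 8), (39, 23, 28, u, s, 30, 37), (39, 23, 28, u, s, 30, 5), (39, 23, 28, u, s, 30, 8), (39, 23, 28, u, t, 7, 37), (39, 23, 28, u, t, 7, 5), (39, 23, 28, u, t, 7, 8), (39, 23, 28, u, u, 38, 37), (39, 23, 28, u, u, 38, 5), (39, 23, 28, u, u, 38, 8)}
Apply σ_{D < 34}; surviving tuples: {(23, 39, 28, u, s, 30, 37), (23, 39, 28, u, s, 30, 5), (23, 39, 28, u, s, 30, 8), (23, 39, 28, u, t, 7, 37), (23, 39, 28, u, t, 7, 5), (23, 39, 28, u, t, 7, 8), (23, 39, 28, u, u, 38, 37), (23, 39, 28, u, u, 38, 5), (23, 39, 28, u, u, 38, 8), (32, 25, 28, u, s, 30, 37), (32, 25, 28, u, s, 30, 5), (32, 25, 28, u, s, 30, 8), (32, 25, 28, u, t, 7, 37), (32, 25, 28, u, t, 7, 5), (32, 25, 28, u, t, 7, 8), (32, 25, 28, u, u, 38, 37), (32, 25, 28, u, u, 38, 5), (32, 25, 28, u, u, 38, 8)}
π_{C, G} gives {(s, 25), (s, 39), (t, 25), (t, 39), (u, 25), (u, 39)} (12 duplicate(s) eliminated).
Set difference of the two operands is {(s, 25), (s, 39), (t, 25), (u, 25), (u, 39)}.

{(s, 25), (s, 39), (t, 25), (u, 25), (u, 39)}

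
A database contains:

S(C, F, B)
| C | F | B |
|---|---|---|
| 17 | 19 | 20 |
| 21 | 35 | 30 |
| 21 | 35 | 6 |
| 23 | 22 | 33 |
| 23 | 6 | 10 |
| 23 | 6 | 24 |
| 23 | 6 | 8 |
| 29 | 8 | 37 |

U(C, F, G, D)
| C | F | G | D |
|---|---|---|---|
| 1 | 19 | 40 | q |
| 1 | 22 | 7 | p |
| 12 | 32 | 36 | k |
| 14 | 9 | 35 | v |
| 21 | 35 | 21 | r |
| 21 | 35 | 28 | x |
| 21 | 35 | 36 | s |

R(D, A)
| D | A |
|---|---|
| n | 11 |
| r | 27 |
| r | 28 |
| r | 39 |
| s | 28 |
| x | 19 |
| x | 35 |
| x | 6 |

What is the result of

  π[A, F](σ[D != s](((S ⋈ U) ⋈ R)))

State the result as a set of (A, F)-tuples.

Joining S and U on C, F yields {(21, 35, 30, 21, r), (21, 35, 30, 28, x), (21, 35, 30, 36, s), (21, 35, 6, 21, r), (21, 35, 6, 28, x), (21, 35, 6, 36, s)}.
Joining (S ⋈ U) and R on D yields {(21, 35, 30, 21, r, 27), (21, 35, 30, 21, r, 28), (21, 35, 30, 21, r, 39), (21, 35, 30, 28, x, 19), (21, 35, 30, 28, x, 35), (21, 35, 30, 28, x, 6), (21, 35, 30, 36, s, 28), (21, 35, 6, 21, r, 27), (21, 35, 6, 21, r, 28), (21, 35, 6, 21, r, 39), (21, 35, 6, 28, x, 19), (21, 35, 6, 28, x, 35), (21, 35, 6, 28, x, 6), (21, 35, 6, 36, s, 28)}.
Selection D != s: {(21, 35, 30, 21, r, 27), (21, 35, 30, 21, r, 28), (21, 35, 30, 21, r, 39), (21, 35, 30, 28, x, 19), (21, 35, 30, 28, x, 35), (21, 35, 30, 28, x, 6), (21, 35, 6, 21, r, 27), (21, 35, 6, 21, r, 28), (21, 35, 6, 21, r, 39), (21, 35, 6, 28, x, 19), (21, 35, 6, 28, x, 35), (21, 35, 6, 28, x, 6)}
Keep only column(s) A, F (6 duplicate(s) eliminated): {(19, 35), (27, 35), (28, 35), (35, 35), (39, 35), (6, 35)}

{(19, 35), (27, 35), (28, 35), (35, 35), (39, 35), (6, 35)}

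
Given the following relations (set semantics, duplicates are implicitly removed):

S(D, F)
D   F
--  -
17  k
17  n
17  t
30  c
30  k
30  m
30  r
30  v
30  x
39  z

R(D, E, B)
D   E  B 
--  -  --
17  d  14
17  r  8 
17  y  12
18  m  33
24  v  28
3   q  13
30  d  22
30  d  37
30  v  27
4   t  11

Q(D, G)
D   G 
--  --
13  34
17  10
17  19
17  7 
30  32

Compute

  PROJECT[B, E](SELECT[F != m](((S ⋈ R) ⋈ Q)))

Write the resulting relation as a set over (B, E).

{(12, y), (14, d), (22, d), (27, v), (37, d), (8, r)}

Joining S and R on D yields {(17, k, d, 14), (17, k, r, 8), (17, k, y, 12), (17, n, d, 14), (17, n, r, 8), (17, n, y, 12), (17, t, d, 14), (17, t, r, 8), (17, t, y, 12), (30, c, d, 22), (30, c, d, 37), (30, c, v, 27), (30, k, d, 22), (30, k, d, 37), (30, k, v, 27), (30, m, d, 22), (30, m, d, 37), (30, m, v, 27), (30, r, d, 22), (30, r, d, 37), (30, r, v, 27), (30, v, d, 22), (30, v, d, 37), (30, v, v, 27), (30, x, d, 22), (30, x, d, 37), (30, x, v, 27)}.
Joining (S ⋈ R) and Q on D yields {(17, k, d, 14, 10), (17, k, d, 14, 19), (17, k, d, 14, 7), (17, k, r, 8, 10), (17, k, r, 8, 19), (17, k, r, 8, 7), (17, k, y, 12, 10), (17, k, y, 12, 19), (17, k, y, 12, 7), (17, n, d, 14, 10), (17, n, d, 14, 19), (17, n, d, 14, 7), (17, n, r, 8, 10), (17, n, r, 8, 19), (17, n, r, 8, 7), (17, n, y, 12, 10), (17, n, y, 12, 19), (17, n, y, 12, 7), (17, t, d, 14, 10), (17, t, d, 14, 19), (17, t, d, 14, 7), (17, t, r, 8, 10), (17, t, r, 8, 19), (17, t, r, 8, 7), (17, t, y, 12, 10), (17, t, y, 12, 19), (17, t, y, 12, 7), (30, c, d, 22, 32), (30, c, d, 37, 32), (30, c, v, 27, 32), (30, k, d, 22, 32), (30, k, d, 37, 32), (30, k, v, 27, 32), (30, m, d, 22, 32), (30, m, d, 37, 32), (30, m, v, 27, 32), (30, r, d, 22, 32), (30, r, d, 37, 32), (30, r, v, 27, 32), (30, v, d, 22, 32), (30, v, d, 37, 32), (30, v, v, 27, 32), (30, x, d, 22, 32), (30, x, d, 37, 32), (30, x, v, 27, 32)}.
Selection F != m: {(17, k, d, 14, 10), (17, k, d, 14, 19), (17, k, d, 14, 7), (17, k, r, 8, 10), (17, k, r, 8, 19), (17, k, r, 8, 7), (17, k, y, 12, 10), (17, k, y, 12, 19), (17, k, y, 12, 7), (17, n, d, 14, 10), (17, n, d, 14, 19), (17, n, d, 14, 7), (17, n, r, 8, 10), (17, n, r, 8, 19), (17, n, r, 8, 7), (17, n, y, 12, 10), (17, n, y, 12, 19), (17, n, y, 12, 7), (17, t, d, 14, 10), (17, t, d, 14, 19), (17, t, d, 14, 7), (17, t, r, 8, 10), (17, t, r, 8, 19), (17, t, r, 8, 7), (17, t, y, 12, 10), (17, t, y, 12, 19), (17, t, y, 12, 7), (30, c, d, 22, 32), (30, c, d, 37, 32), (30, c, v, 27, 32), (30, k, d, 22, 32), (30, k, d, 37, 32), (30, k, v, 27, 32), (30, r, d, 22, 32), (30, r, d, 37, 32), (30, r, v, 27, 32), (30, v, d, 22, 32), (30, v, d, 37, 32), (30, v, v, 27, 32), (30, x, d, 22, 32), (30, x, d, 37, 32), (30, x, v, 27, 32)}
Keep only column(s) B, E (36 duplicate(s) eliminated): {(12, y), (14, d), (22, d), (27, v), (37, d), (8, r)}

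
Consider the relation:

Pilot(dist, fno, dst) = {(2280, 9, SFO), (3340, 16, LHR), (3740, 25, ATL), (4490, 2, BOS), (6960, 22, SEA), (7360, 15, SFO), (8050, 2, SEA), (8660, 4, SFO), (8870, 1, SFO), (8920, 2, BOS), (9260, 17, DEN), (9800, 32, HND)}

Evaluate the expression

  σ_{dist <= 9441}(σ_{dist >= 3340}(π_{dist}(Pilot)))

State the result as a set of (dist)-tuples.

{3340, 3740, 4490, 6960, 7360, 8050, 8660, 8870, 8920, 9260}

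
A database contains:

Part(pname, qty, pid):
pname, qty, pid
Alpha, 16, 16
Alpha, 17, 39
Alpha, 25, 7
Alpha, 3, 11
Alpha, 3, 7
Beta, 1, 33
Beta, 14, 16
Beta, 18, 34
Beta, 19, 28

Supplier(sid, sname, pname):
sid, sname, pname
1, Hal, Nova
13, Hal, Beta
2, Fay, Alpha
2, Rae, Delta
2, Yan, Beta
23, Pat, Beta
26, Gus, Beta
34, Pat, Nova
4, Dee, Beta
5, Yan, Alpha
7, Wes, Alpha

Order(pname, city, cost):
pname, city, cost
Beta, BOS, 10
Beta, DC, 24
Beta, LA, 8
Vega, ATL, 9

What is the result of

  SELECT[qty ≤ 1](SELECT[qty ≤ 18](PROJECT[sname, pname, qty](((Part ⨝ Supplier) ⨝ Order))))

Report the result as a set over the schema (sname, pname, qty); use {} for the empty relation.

Natural join on pname: {(Alpha, 16, 16, 2, Fay), (Alpha, 16, 16, 5, Yan), (Alpha, 16, 16, 7, Wes), (Alpha, 17, 39, 2, Fay), (Alpha, 17, 39, 5, Yan), (Alpha, 17, 39, 7, Wes), (Alpha, 25, 7, 2, Fay), (Alpha, 25, 7, 5, Yan), (Alpha, 25, 7, 7, Wes), (Alpha, 3, 11, 2, Fay), (Alpha, 3, 11, 5, Yan), (Alpha, 3, 11, 7, Wes), (Alpha, 3, 7, 2, Fay), (Alpha, 3, 7, 5, Yan), (Alpha, 3, 7, 7, Wes), (Beta, 1, 33, 13, Hal), (Beta, 1, 33, 2, Yan), (Beta, 1, 33, 23, Pat), (Beta, 1, 33, 26, Gus), (Beta, 1, 33, 4, Dee), (Beta, 14, 16, 13, Hal), (Beta, 14, 16, 2, Yan), (Beta, 14, 16, 23, Pat), (Beta, 14, 16, 26, Gus), (Beta, 14, 16, 4, Dee), (Beta, 18, 34, 13, Hal), (Beta, 18, 34, 2, Yan), (Beta, 18, 34, 23, Pat), (Beta, 18, 34, 26, Gus), (Beta, 18, 34, 4, Dee), (Beta, 19, 28, 13, Hal), (Beta, 19, 28, 2, Yan), (Beta, 19, 28, 23, Pat), (Beta, 19, 28, 26, Gus), (Beta, 19, 28, 4, Dee)}
Natural join on pname: {(Beta, 1, 33, 13, Hal, BOS, 10), (Beta, 1, 33, 13, Hal, DC, 24), (Beta, 1, 33, 13, Hal, LA, 8), (Beta, 1, 33, 2, Yan, BOS, 10), (Beta, 1, 33, 2, Yan, DC, 24), (Beta, 1, 33, 2, Yan, LA, 8), (Beta, 1, 33, 23, Pat, BOS, 10), (Beta, 1, 33, 23, Pat, DC, 24), (Beta, 1, 33, 23, Pat, LA, 8), (Beta, 1, 33, 26, Gus, BOS, 10), (Beta, 1, 33, 26, Gus, DC, 24), (Beta, 1, 33, 26, Gus, LA, 8), (Beta, 1, 33, 4, Dee, BOS, 10), (Beta, 1, 33, 4, Dee, DC, 24), (Beta, 1, 33, 4, Dee, LA, 8), (Beta, 14, 16, 13, Hal, BOS, 10), (Beta, 14, 16, 13, Hal, DC, 24), (Beta, 14, 16, 13, Hal, LA, 8), (Beta, 14, 16, 2, Yan, BOS, 10), (Beta, 14, 16, 2, Yan, DC, 24), (Beta, 14, 16, 2, Yan, LA, 8), (Beta, 14, 16, 23, Pat, BOS, 10), (Beta, 14, 16, 23, Pat, DC, 24), (Beta, 14, 16, 23, Pat, LA, 8), (Beta, 14, 16, 26, Gus, BOS, 10), (Beta, 14, 16, 26, Gus, DC, 24), (Beta, 14, 16, 26, Gus, LA, 8), (Beta, 14, 16, 4, Dee, BOS, 10), (Beta, 14, 16, 4, Dee, DC, 24), (Beta, 14, 16, 4, Dee, LA, 8), (Beta, 18, 34, 13, Hal, BOS, 10), (Beta, 18, 34, 13, Hal, DC, 24), (Beta, 18, 34, 13, Hal, LA, 8), (Beta, 18, 34, 2, Yan, BOS, 10), (Beta, 18, 34, 2, Yan, DC, 24), (Beta, 18, 34, 2, Yan, LA, 8), (Beta, 18, 34, 23, Pat, BOS, 10), (Beta, 18, 34, 23, Pat, DC, 24), (Beta, 18, 34, 23, Pat, LA, 8), (Beta, 18, 34, 26, Gus, BOS, 10), (Beta, 18, 34, 26, Gus, DC, 24), (Beta, 18, 34, 26, Gus, LA, 8), (Beta, 18, 34, 4, Dee, BOS, 10), (Beta, 18, 34, 4, Dee, DC, 24), (Beta, 18, 34, 4, Dee, LA, 8), (Beta, 19, 28, 13, Hal, BOS, 10), (Beta, 19, 28, 13, Hal, DC, 24), (Beta, 19, 28, 13, Hal, LA, 8), (Beta, 19, 28, 2, Yan, BOS, 10), (Beta, 19, 28, 2, Yan, DC, 24), (Beta, 19, 28, 2, Yan, LA, 8), (Beta, 19, 28, 23, Pat, BOS, 10), (Beta, 19, 28, 23, Pat, DC, 24), (Beta, 19, 28, 23, Pat, LA, 8), (Beta, 19, 28, 26, Gus, BOS, 10), (Beta, 19, 28, 26, Gus, DC, 24), (Beta, 19, 28, 26, Gus, LA, 8), (Beta, 19, 28, 4, Dee, BOS, 10), (Beta, 19, 28, 4, Dee, DC, 24), (Beta, 19, 28, 4, Dee, LA, 8)}
π_{sname, pname, qty} gives {(Dee, Beta, 1), (Dee, Beta, 14), (Dee, Beta, 18), (Dee, Beta, 19), (Gus, Beta, 1), (Gus, Beta, 14), (Gus, Beta, 18), (Gus, Beta, 19), (Hal, Beta, 1), (Hal, Beta, 14), (Hal, Beta, 18), (Hal, Beta, 19), (Pat, Beta, 1), (Pat, Beta, 14), (Pat, Beta, 18), (Pat, Beta, 19), (Yan, Beta, 1), (Yan, Beta, 14), (Yan, Beta, 18), (Yan, Beta, 19)} (40 duplicate(s) eliminated).
σ[qty ≤ 18]: keep tuples satisfying qty ≤ 18 → {(Dee, Beta, 1), (Dee, Beta, 14), (Dee, Beta, 18), (Gus, Beta, 1), (Gus, Beta, 14), (Gus, Beta, 18), (Hal, Beta, 1), (Hal, Beta, 14), (Hal, Beta, 18), (Pat, Beta, 1), (Pat, Beta, 14), (Pat, Beta, 18), (Yan, Beta, 1), (Yan, Beta, 14), (Yan, Beta, 18)}
σ[qty ≤ 1]: keep tuples satisfying qty ≤ 1 → {(Dee, Beta, 1), (Gus, Beta, 1), (Hal, Beta, 1), (Pat, Beta, 1), (Yan, Beta, 1)}

{(Dee, Beta, 1), (Gus, Beta, 1), (Hal, Beta, 1), (Pat, Beta, 1), (Yan, Beta, 1)}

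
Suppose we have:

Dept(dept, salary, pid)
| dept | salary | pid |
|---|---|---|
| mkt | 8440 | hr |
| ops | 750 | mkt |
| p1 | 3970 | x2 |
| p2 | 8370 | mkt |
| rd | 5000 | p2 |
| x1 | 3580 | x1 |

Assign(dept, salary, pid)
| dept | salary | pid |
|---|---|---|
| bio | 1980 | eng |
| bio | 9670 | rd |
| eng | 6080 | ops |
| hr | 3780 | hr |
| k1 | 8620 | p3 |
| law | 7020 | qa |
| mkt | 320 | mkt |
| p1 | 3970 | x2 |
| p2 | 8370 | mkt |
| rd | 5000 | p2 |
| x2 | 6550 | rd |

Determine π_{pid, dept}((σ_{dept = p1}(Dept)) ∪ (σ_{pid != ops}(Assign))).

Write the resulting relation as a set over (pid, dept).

Selection dept = p1: {(p1, 3970, x2)}
Selection pid != ops: {(bio, 1980, eng), (bio, 9670, rd), (hr, 3780, hr), (k1, 8620, p3), (law, 7020, qa), (mkt, 320, mkt), (p1, 3970, x2), (p2, 8370, mkt), (rd, 5000, p2), (x2, 6550, rd)}
Union: {(p1, 3970, x2)} with {(bio, 1980, eng), (bio, 9670, rd), (hr, 3780, hr), (k1, 8620, p3), (law, 7020, qa), (mkt, 320, mkt), (p1, 3970, x2), (p2, 8370, mkt), (rd, 5000, p2), (x2, 6550, rd)} → {(bio, 1980, eng), (bio, 9670, rd), (hr, 3780, hr), (k1, 8620, p3), (law, 7020, qa), (mkt, 320, mkt), (p1, 3970, x2), (p2, 8370, mkt), (rd, 5000, p2), (x2, 6550, rd)}
π[pid, dept]: project onto (pid, dept) → {(eng, bio), (hr, hr), (mkt, mkt), (mkt, p2), (p2, rd), (p3, k1), (qa, law), (rd, bio), (rd, x2), (x2, p1)}

{(eng, bio), (hr, hr), (mkt, mkt), (mkt, p2), (p2, rd), (p3, k1), (qa, law), (rd, bio), (rd, x2), (x2, p1)}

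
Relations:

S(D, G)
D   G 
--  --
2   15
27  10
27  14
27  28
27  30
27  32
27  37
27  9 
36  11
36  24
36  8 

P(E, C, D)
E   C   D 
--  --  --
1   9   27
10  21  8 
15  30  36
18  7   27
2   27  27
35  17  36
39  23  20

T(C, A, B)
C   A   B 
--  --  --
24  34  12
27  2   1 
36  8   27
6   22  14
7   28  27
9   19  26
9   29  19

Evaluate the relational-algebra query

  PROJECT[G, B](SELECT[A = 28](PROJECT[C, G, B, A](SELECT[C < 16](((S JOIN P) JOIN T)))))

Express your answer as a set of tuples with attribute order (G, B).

{(10, 27), (14, 27), (28, 27), (30, 27), (32, 27), (37, 27), (9, 27)}

S ⋈ P (natural join on D): {(27, 10, 1, 9), (27, 10, 18, 7), (27, 10, 2, 27), (27, 14, 1, 9), (27, 14, 18, 7), (27, 14, 2, 27), (27, 28, 1, 9), (27, 28, 18, 7), (27, 28, 2, 27), (27, 30, 1, 9), (27, 30, 18, 7), (27, 30, 2, 27), (27, 32, 1, 9), (27, 32, 18, 7), (27, 32, 2, 27), (27, 37, 1, 9), (27, 37, 18, 7), (27, 37, 2, 27), (27, 9, 1, 9), (27, 9, 18, 7), (27, 9, 2, 27), (36, 11, 15, 30), (36, 11, 35, 17), (36, 24, 15, 30), (36, 24, 35, 17), (36, 8, 15, 30), (36, 8, 35, 17)}
(S JOIN P) ⋈ T (natural join on C): {(27, 10, 1, 9, 19, 26), (27, 10, 1, 9, 29, 19), (27, 10, 18, 7, 28, 27), (27, 10, 2, 27, 2, 1), (27, 14, 1, 9, 19, 26), (27, 14, 1, 9, 29, 19), (27, 14, 18, 7, 28, 27), (27, 14, 2, 27, 2, 1), (27, 28, 1, 9, 19, 26), (27, 28, 1, 9, 29, 19), (27, 28, 18, 7, 28, 27), (27, 28, 2, 27, 2, 1), (27, 30, 1, 9, 19, 26), (27, 30, 1, 9, 29, 19), (27, 30, 18, 7, 28, 27), (27, 30, 2, 27, 2, 1), (27, 32, 1, 9, 19, 26), (27, 32, 1, 9, 29, 19), (27, 32, 18, 7, 28, 27), (27, 32, 2, 27, 2, 1), (27, 37, 1, 9, 19, 26), (27, 37, 1, 9, 29, 19), (27, 37, 18, 7, 28, 27), (27, 37, 2, 27, 2, 1), (27, 9, 1, 9, 19, 26), (27, 9, 1, 9, 29, 19), (27, 9, 18, 7, 28, 27), (27, 9, 2, 27, 2, 1)}
Filtering on C < 16 leaves {(27, 10, 1, 9, 19, 26), (27, 10, 1, 9, 29, 19), (27, 10, 18, 7, 28, 27), (27, 14, 1, 9, 19, 26), (27, 14, 1, 9, 29, 19), (27, 14, 18, 7, 28, 27), (27, 28, 1, 9, 19, 26), (27, 28, 1, 9, 29, 19), (27, 28, 18, 7, 28, 27), (27, 30, 1, 9, 19, 26), (27, 30, 1, 9, 29, 19), (27, 30, 18, 7, 28, 27), (27, 32, 1, 9, 19, 26), (27, 32, 1, 9, 29, 19), (27, 32, 18, 7, 28, 27), (27, 37, 1, 9, 19, 26), (27, 37, 1, 9, 29, 19), (27, 37, 18, 7, 28, 27), (27, 9, 1, 9, 19, 26), (27, 9, 1, 9, 29, 19), (27, 9, 18, 7, 28, 27)}.
Projecting to C, G, B, A: {(7, 10, 27, 28), (7, 14, 27, 28), (7, 28, 27, 28), (7, 30, 27, 28), (7, 32, 27, 28), (7, 37, 27, 28), (7, 9, 27, 28), (9, 10, 19, 29), (9, 10, 26, 19), (9, 14, 19, 29), (9, 14, 26, 19), (9, 28, 19, 29), (9, 28, 26, 19), (9, 30, 19, 29), (9, 30, 26, 19), (9, 32, 19, 29), (9, 32, 26, 19), (9, 37, 19, 29), (9, 37, 26, 19), (9, 9, 19, 29), (9, 9, 26, 19)}
Filtering on A = 28 leaves {(7, 10, 27, 28), (7, 14, 27, 28), (7, 28, 27, 28), (7, 30, 27, 28), (7, 32, 27, 28), (7, 37, 27, 28), (7, 9, 27, 28)}.
Projecting to G, B: {(10, 27), (14, 27), (28, 27), (30, 27), (32, 27), (37, 27), (9, 27)}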